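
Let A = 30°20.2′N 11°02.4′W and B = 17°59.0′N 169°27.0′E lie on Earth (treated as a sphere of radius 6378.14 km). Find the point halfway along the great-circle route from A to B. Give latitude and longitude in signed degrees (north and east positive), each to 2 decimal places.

Central angle δ = 2.2982 rad. Interpolating on the sphere with fraction f = 0.5:
P = [sin((1−f)δ)·A + sin(fδ)·B] / sin δ = 1.2216·A + 1.2216·B in Cartesian coordinates,
giving P = (-0.1075, 0.0108, 0.9942), i.e. latitude 83.80°, longitude 174.24°.

83.80°, 174.24°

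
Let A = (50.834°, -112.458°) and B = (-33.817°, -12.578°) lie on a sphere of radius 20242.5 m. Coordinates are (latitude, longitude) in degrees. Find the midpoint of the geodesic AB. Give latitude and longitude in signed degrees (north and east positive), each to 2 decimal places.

12.92°, -53.31°

Central angle δ = 2.1194 rad. Interpolating on the sphere with fraction f = 0.5:
P = [sin((1−f)δ)·A + sin(fδ)·B] / sin δ = 1.0223·A + 1.0223·B in Cartesian coordinates,
giving P = (0.5823, -0.7816, 0.2236), i.e. latitude 12.92°, longitude -53.31°.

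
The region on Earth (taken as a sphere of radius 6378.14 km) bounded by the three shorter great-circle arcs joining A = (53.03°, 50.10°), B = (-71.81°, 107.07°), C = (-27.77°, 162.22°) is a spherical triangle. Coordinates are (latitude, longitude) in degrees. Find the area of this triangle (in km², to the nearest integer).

Side lengths (central angles): a = 0.9267, b = 2.1805, c = 2.2872 rad; semiperimeter s = 2.6972.
By l'Huilier's theorem, tan(E/4) = √[tan(s/2) tan((s−a)/2) tan((s−b)/2) tan((s−c)/2)], giving spherical excess E = 1.9969 rad.
Area = E·R² = 1.9969 × (6378.14)² ≈ 81236065 km².

81236065 km²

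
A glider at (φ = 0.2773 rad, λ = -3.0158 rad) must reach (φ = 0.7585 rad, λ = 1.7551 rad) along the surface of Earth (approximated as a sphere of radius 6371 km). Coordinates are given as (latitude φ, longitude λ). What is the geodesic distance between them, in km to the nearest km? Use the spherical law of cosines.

Let φ₁ = 0.2773 rad, φ₂ = 0.7585 rad, and Δλ = -1.5123 rad.
cos c = sin φ₁ sin φ₂ + cos φ₁ cos φ₂ cos Δλ = (0.2738)(0.6878) + (0.9618)(0.7259)(0.0585) = 0.22913,
so c = arccos(0.22913) = 1.33962 rad.
Distance = R·c = 6371 × 1.3396 ≈ 8535 km.

8535 km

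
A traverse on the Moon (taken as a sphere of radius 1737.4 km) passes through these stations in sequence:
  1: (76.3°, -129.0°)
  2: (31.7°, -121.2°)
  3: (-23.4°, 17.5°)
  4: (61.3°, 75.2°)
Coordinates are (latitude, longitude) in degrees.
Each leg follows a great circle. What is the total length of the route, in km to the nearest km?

Leg 1→2: central angle 0.7811 rad, distance 1357.0 km.
Leg 2→3: central angle 2.4903 rad, distance 4326.7 km.
Leg 3→4: central angle 1.6839 rad, distance 2925.6 km.
Total: 1357.0 + 4326.7 + 2925.6 ≈ 8609 km.

8609 km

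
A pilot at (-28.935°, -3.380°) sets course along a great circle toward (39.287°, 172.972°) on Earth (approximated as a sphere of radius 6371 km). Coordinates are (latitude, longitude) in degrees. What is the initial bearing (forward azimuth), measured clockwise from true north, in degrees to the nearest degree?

15°

With φ₁ = -0.5050, φ₂ = 0.6857, Δλ = 3.0779 rad, the forward-azimuth formula gives
θ = atan2( sin Δλ cos φ₂ , cos φ₁ sin φ₂ − sin φ₁ cos φ₂ cos Δλ ) = atan2(0.0492, 0.1805) = 15.26°.
So the initial bearing is 15°.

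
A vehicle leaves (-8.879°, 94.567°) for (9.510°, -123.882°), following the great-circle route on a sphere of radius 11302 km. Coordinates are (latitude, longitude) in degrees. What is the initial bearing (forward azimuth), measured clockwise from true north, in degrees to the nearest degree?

With φ₁ = -0.1550, φ₂ = 0.1660, Δλ = 2.4705 rad, the forward-azimuth formula gives
θ = atan2( sin Δλ cos φ₂ , cos φ₁ sin φ₂ − sin φ₁ cos φ₂ cos Δλ ) = atan2(0.6133, 0.0440) = 85.89°.
So the initial bearing is 86°.

86°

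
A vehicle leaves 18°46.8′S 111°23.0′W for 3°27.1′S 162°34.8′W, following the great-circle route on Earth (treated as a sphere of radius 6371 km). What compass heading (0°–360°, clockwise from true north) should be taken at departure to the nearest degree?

Δλ = -51.197° = -0.8936 rad.
y = sin Δλ · cos φ₂ = (-0.7793)(0.9982) = -0.7779
x = cos φ₁ sin φ₂ − sin φ₁ cos φ₂ cos Δλ = (0.9468)(-0.0602) − (-0.3219)(0.9982)(0.6266) = 0.1444
θ = atan2(y, x) = -79.49°; adding 360° gives 281°.

281°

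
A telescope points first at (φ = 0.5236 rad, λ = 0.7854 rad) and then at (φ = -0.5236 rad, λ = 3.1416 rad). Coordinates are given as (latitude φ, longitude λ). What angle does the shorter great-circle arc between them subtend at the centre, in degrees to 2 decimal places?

141.29°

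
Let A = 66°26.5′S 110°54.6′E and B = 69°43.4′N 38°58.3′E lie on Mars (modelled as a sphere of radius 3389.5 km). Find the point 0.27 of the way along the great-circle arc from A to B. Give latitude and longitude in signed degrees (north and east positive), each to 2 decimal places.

Central angle δ = 2.5268 rad. Interpolating on the sphere with fraction f = 0.27:
P = [sin((1−f)δ)·A + sin(fδ)·B] / sin δ = 1.6692·A + 1.0932·B in Cartesian coordinates,
giving P = (0.0564, 0.8615, -0.5046), i.e. latitude -30.31°, longitude 86.25°.

-30.31°, 86.25°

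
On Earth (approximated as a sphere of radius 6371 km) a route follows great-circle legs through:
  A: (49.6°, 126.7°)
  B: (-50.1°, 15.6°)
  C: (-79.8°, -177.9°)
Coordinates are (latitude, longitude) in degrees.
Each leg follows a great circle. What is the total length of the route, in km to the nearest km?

20802 km

Leg A→B: central angle 2.3948 rad, distance 15257.4 km.
Leg B→C: central angle 0.8703 rad, distance 5544.8 km.
Total: 15257.4 + 5544.8 ≈ 20802 km.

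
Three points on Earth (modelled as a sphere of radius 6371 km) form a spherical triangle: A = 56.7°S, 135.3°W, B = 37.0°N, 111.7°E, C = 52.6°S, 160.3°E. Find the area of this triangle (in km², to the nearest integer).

16201622 km²

Side lengths (central angles): a = 1.7288, b = 0.6299, c = 2.3108 rad; semiperimeter s = 2.3348.
By l'Huilier's theorem, tan(E/4) = √[tan(s/2) tan((s−a)/2) tan((s−b)/2) tan((s−c)/2)], giving spherical excess E = 0.3992 rad.
Area = E·R² = 0.3992 × (6371)² ≈ 16201622 km².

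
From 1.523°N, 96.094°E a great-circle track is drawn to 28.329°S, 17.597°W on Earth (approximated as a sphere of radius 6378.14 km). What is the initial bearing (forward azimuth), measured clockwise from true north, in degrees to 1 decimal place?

Δλ = -113.691° = -1.9843 rad.
y = sin Δλ · cos φ₂ = (-0.9157)(0.8802) = -0.8061
x = cos φ₁ sin φ₂ − sin φ₁ cos φ₂ cos Δλ = (0.9996)(-0.4745) − (0.0266)(0.8802)(-0.4018) = -0.4650
θ = atan2(y, x) = -119.98°; adding 360° gives 240.0°.

240.0°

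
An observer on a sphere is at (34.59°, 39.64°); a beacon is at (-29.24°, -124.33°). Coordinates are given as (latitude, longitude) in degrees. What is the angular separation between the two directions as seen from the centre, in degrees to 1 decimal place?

165.4°

In radians: φ₁ = 0.6037, φ₂ = -0.5103, Δλ = -163.970° = -2.8618 rad.
Haversine: a = sin²(Δφ/2) + cos φ₁ cos φ₂ sin²(Δλ/2) = 0.2795 + (0.8232)(0.8726)(0.9806) = 0.98386.
Central angle c = 2·arcsin(√a) = 2.88679 rad.
So the angular separation is 165.4°.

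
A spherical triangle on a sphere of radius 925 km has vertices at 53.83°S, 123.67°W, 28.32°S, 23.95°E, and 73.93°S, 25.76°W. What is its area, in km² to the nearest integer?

Side lengths (central angles): a = 0.9104, b = 0.7178, c = 1.6266 rad; semiperimeter s = 1.6274.
By l'Huilier's theorem, tan(E/4) = √[tan(s/2) tan((s−a)/2) tan((s−b)/2) tan((s−c)/2)], giving spherical excess E = 0.0351 rad.
Area = E·R² = 0.0351 × (925)² ≈ 30022 km².

30022 km²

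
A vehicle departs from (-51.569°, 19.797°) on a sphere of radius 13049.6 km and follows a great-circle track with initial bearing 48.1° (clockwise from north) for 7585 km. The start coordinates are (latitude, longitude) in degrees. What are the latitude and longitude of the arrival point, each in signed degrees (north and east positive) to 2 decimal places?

Angular distance δ = d/R = 7585/13049.6 = 0.58124 rad; initial bearing θ = 0.8395 rad.
sin φ₂ = sin φ₁ cos δ + cos φ₁ sin δ cos θ = (-0.7834)(0.8358) + (0.6216)(0.5491)(0.6678) = -0.4268, so φ₂ = -25.26°.
Δλ = atan2(sin θ sin δ cos φ₁, cos δ − sin φ₁ sin φ₂) = atan2(0.2540, 0.5014) = 26.866°.
λ₂ = 19.797° + 26.866° = 46.66°.

-25.26°, 46.66°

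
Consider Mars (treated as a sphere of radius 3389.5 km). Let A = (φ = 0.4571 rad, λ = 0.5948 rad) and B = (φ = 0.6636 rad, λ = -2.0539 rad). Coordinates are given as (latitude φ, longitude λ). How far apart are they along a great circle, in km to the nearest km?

6539 km

In radians: φ₁ = 0.4571, φ₂ = 0.6636, Δλ = -151.759° = -2.6487 rad.
cos c = sin φ₁ sin φ₂ + cos φ₁ cos φ₂ cos Δλ = (0.4413)(0.6160) + (0.8973)(0.7878)(-0.8810) = -0.35091,
so c = arccos(-0.35091) = 1.92934 rad.
Distance = R·c = 3389.5 × 1.9293 ≈ 6539 km.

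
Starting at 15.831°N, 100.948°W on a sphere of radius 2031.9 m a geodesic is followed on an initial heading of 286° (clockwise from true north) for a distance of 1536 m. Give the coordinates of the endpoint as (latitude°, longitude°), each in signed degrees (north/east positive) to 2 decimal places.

Angular distance δ = d/R = 1536/2031.9 = 0.75594 rad; initial bearing θ = 4.9916 rad.
sin φ₂ = sin φ₁ cos δ + cos φ₁ sin δ cos θ = (0.2728)(0.7276) + (0.9621)(0.6860)(0.2756) = 0.3804, so φ₂ = 22.36°.
Δλ = atan2(sin θ sin δ cos φ₁, cos δ − sin φ₁ sin φ₂) = atan2(-0.6344, 0.6239) = -45.480°.
λ₂ = -100.948° − 45.480° = -146.43°.

22.36°, -146.43°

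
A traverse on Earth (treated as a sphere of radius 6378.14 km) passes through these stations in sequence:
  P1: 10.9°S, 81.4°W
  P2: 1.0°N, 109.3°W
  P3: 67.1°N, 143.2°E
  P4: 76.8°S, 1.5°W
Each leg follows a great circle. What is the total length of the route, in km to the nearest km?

Leg P1→P2: central angle 0.5269 rad, distance 3360.4 km.
Leg P2→P3: central angle 1.6719 rad, distance 10663.5 km.
Leg P3→P4: central angle 2.8934 rad, distance 18454.7 km.
Total: 3360.4 + 10663.5 + 18454.7 ≈ 32479 km.

32479 km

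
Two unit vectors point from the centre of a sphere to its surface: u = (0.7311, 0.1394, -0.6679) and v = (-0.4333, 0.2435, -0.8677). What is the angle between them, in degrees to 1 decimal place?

72.7°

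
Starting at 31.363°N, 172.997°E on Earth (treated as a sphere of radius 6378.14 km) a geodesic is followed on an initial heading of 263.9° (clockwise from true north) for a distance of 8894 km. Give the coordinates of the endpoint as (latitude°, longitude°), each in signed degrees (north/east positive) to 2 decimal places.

Angular distance δ = d/R = 8894/6378.14 = 1.39445 rad; initial bearing θ = 4.6059 rad.
sin φ₂ = sin φ₁ cos δ + cos φ₁ sin δ cos θ = (0.5205)(0.1754) + (0.8539)(0.9845)(-0.1063) = 0.0020, so φ₂ = 0.11°.
Δλ = atan2(sin θ sin δ cos φ₁, cos δ − sin φ₁ sin φ₂) = atan2(-0.8359, 0.1744) = -78.214°.
λ₂ = 172.997° − 78.214° = 94.78°.

0.11°, 94.78°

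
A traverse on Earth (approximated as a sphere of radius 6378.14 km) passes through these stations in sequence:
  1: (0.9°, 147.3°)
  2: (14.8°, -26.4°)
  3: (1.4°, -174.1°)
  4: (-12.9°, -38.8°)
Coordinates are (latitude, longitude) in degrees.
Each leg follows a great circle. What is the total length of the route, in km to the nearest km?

49153 km

Leg 1→2: central angle 2.8468 rad, distance 18157.1 km.
Leg 2→3: central angle 2.5162 rad, distance 16048.7 km.
Leg 3→4: central angle 2.3435 rad, distance 14947.5 km.
Total: 18157.1 + 16048.7 + 14947.5 ≈ 49153 km.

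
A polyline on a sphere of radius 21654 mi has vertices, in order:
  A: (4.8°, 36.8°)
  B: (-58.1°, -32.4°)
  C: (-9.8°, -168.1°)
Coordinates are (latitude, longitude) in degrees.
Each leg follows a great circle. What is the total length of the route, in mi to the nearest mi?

70496 mi

Leg A→B: central angle 1.4546 rad, distance 31497.5 mi.
Leg B→C: central angle 1.8010 rad, distance 38998.9 mi.
Total: 31497.5 + 38998.9 ≈ 70496 mi.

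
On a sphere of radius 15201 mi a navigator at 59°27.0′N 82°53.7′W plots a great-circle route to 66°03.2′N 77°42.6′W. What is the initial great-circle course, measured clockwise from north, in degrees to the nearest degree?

17°

Δλ = 5.185° = 0.0905 rad.
y = sin Δλ · cos φ₂ = (0.0904)(0.4059) = 0.0367
x = cos φ₁ sin φ₂ − sin φ₁ cos φ₂ cos Δλ = (0.5083)(0.9139) − (0.8612)(0.4059)(0.9959) = 0.1164
θ = atan2(y, x) = 17.49°, so the bearing is 17°.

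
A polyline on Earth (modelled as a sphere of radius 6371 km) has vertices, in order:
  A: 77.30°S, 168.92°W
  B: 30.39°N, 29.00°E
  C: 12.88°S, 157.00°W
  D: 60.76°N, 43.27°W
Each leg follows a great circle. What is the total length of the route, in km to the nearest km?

45225 km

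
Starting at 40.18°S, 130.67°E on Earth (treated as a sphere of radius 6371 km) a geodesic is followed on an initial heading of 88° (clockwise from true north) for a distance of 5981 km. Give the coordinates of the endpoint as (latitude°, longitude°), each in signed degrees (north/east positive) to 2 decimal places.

-21.08°, -169.54°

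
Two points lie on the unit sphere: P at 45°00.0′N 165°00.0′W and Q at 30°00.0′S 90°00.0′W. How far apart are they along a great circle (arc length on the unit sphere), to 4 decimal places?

1.7671

In radians: φ₁ = 0.7854, φ₂ = -0.5236, Δλ = 75.000° = 1.3090 rad.
cos c = sin φ₁ sin φ₂ + cos φ₁ cos φ₂ cos Δλ = (0.7071)(-0.5000) + (0.7071)(0.8660)(0.2588) = -0.19506,
so c = arccos(-0.19506) = 1.76711 rad.
On the unit sphere the arc length equals the central angle: 1.7671.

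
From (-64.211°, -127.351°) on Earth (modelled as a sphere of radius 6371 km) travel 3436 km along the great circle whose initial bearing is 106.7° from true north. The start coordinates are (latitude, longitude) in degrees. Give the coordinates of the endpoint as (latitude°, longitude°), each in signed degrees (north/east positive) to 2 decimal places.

-56.80°, -63.40°

Angular distance δ = d/R = 3436/6371 = 0.53932 rad; initial bearing θ = 1.8623 rad.
sin φ₂ = sin φ₁ cos δ + cos φ₁ sin δ cos θ = (-0.9004)(0.8581) + (0.4351)(0.5136)(-0.2874) = -0.8368, so φ₂ = -56.80°.
Δλ = atan2(sin θ sin δ cos φ₁, cos δ − sin φ₁ sin φ₂) = atan2(0.2140, 0.1046) = 63.951°.
λ₂ = -127.351° + 63.951° = -63.40°.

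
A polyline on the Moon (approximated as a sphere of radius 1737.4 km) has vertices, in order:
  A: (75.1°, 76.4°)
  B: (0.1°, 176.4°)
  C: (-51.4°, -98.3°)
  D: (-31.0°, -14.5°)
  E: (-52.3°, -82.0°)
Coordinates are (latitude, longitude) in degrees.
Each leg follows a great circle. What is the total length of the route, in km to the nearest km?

Leg A→B: central angle 1.6138 rad, distance 2803.8 km.
Leg B→C: central angle 1.5210 rad, distance 2642.6 km.
Leg C→D: central angle 1.0925 rad, distance 1898.1 km.
Leg D→E: central angle 0.9171 rad, distance 1593.4 km.
Total: 2803.8 + 2642.6 + 1898.1 + 1593.4 ≈ 8938 km.

8938 km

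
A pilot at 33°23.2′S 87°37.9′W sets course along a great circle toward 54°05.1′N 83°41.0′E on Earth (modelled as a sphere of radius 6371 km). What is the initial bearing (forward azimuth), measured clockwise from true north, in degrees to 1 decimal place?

Δλ = 171.315° = 2.9900 rad.
y = sin Δλ · cos φ₂ = (0.1510)(0.5866) = 0.0886
x = cos φ₁ sin φ₂ − sin φ₁ cos φ₂ cos Δλ = (0.8350)(0.8099) − (-0.5503)(0.5866)(-0.9885) = 0.3571
θ = atan2(y, x) = 13.93°, so the bearing is 13.9°.

13.9°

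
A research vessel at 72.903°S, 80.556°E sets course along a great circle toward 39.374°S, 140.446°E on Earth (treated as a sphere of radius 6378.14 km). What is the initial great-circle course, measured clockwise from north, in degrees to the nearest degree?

Δλ = 59.890° = 1.0453 rad.
y = sin Δλ · cos φ₂ = (0.8651)(0.7730) = 0.6687
x = cos φ₁ sin φ₂ − sin φ₁ cos φ₂ cos Δλ = (0.2940)(-0.6344) − (-0.9558)(0.7730)(0.5017) = 0.1842
θ = atan2(y, x) = 74.60°, so the bearing is 75°.

75°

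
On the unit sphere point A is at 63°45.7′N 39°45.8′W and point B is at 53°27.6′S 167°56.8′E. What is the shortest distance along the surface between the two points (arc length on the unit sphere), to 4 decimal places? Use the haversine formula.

2.8361

With latitudes φ₁ = 63.762°, φ₂ = -53.460° and longitude difference Δλ = -152.290°:
Haversine: a = sin²(Δφ/2) + cos φ₁ cos φ₂ sin²(Δλ/2) = 0.7287 + (0.4421)(0.5954)(0.9427) = 0.97685.
Central angle c = 2·arcsin(√a) = 2.83608 rad.
On the unit sphere the arc length equals the central angle: 2.8361.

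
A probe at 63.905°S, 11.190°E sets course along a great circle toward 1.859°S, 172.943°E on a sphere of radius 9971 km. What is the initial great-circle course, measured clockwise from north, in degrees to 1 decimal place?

With φ₁ = -1.1154, φ₂ = -0.0324, Δλ = 2.8231 rad, the forward-azimuth formula gives
θ = atan2( sin Δλ cos φ₂ , cos φ₁ sin φ₂ − sin φ₁ cos φ₂ cos Δλ ) = atan2(0.3129, -0.8667) = 160.15°.
So the initial bearing is 160.1°.

160.1°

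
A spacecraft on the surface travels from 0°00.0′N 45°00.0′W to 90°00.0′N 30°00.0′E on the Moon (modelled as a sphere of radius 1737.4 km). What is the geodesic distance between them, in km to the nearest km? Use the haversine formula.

2729 km

With latitudes φ₁ = 0.000°, φ₂ = 90.000° and longitude difference Δλ = 75.000°:
Haversine: a = sin²(Δφ/2) + cos φ₁ cos φ₂ sin²(Δλ/2) = 0.5000 + (1.0000)(0.0000)(0.3706) = 0.50000.
Central angle c = 2·arcsin(√a) = 1.57080 rad.
Distance = R·c = 1737.4 × 1.5708 ≈ 2729 km.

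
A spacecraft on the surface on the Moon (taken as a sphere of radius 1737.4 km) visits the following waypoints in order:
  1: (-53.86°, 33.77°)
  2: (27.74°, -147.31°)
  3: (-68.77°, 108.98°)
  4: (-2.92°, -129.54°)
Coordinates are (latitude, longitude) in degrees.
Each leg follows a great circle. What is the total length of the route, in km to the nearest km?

Leg 1→2: central angle 2.6855 rad, distance 4665.8 km.
Leg 2→3: central angle 2.1058 rad, distance 3658.6 km.
Leg 3→4: central angle 1.7126 rad, distance 2975.5 km.
Total: 4665.8 + 3658.6 + 2975.5 ≈ 11300 km.

11300 km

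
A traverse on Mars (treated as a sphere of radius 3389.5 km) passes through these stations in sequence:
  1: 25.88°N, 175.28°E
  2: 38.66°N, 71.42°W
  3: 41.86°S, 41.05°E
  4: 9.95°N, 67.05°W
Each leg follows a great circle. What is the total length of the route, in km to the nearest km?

Leg 1→2: central angle 1.5760 rad, distance 5341.9 km.
Leg 2→3: central angle 2.2642 rad, distance 7674.4 km.
Leg 3→4: central angle 1.9211 rad, distance 6511.7 km.
Total: 5341.9 + 7674.4 + 6511.7 ≈ 19528 km.

19528 km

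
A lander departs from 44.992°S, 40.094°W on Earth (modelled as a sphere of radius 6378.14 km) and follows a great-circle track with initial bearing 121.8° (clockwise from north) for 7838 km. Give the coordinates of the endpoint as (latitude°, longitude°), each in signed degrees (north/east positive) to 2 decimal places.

Angular distance δ = d/R = 7838/6378.14 = 1.22888 rad; initial bearing θ = 2.1258 rad.
sin φ₂ = sin φ₁ cos δ + cos φ₁ sin δ cos θ = (-0.7070)(0.3353) + (0.7072)(0.9421)(-0.5270) = -0.5881, so φ₂ = -36.03°.
Δλ = atan2(sin θ sin δ cos φ₁, cos δ − sin φ₁ sin φ₂) = atan2(0.5663, -0.0805) = 98.095°.
λ₂ = -40.094° + 98.095° = 58.00°.

-36.03°, 58.00°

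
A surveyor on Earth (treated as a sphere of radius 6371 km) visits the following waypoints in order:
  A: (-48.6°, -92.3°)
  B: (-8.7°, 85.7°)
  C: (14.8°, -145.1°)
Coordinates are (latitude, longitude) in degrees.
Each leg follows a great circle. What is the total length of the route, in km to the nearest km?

28095 km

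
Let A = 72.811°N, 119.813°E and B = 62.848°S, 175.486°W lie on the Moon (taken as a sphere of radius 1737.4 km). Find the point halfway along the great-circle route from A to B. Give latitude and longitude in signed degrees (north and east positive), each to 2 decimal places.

Central angle δ = 2.4856 rad. Interpolating on the sphere with fraction f = 0.5:
P = [sin((1−f)δ)·A + sin(fδ)·B] / sin δ = 1.5520·A + 1.5520·B in Cartesian coordinates,
giving P = (-0.9341, 0.3422, 0.1017), i.e. latitude 5.84°, longitude 159.88°.

5.84°, 159.88°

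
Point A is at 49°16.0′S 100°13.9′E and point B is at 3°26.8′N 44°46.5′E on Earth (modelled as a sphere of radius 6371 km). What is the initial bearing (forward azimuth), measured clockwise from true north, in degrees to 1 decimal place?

Δλ = -55.457° = -0.9679 rad.
y = sin Δλ · cos φ₂ = (-0.8237)(0.9982) = -0.8222
x = cos φ₁ sin φ₂ − sin φ₁ cos φ₂ cos Δλ = (0.6525)(0.0601) − (-0.7578)(0.9982)(0.5670) = 0.4681
θ = atan2(y, x) = -60.35°; adding 360° gives 299.7°.

299.7°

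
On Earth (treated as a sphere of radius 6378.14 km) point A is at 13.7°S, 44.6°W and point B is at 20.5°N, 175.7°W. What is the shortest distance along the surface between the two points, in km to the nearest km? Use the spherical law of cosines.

In radians: φ₁ = -0.2391, φ₂ = 0.3578, Δλ = -131.100° = -2.2881 rad.
cos c = sin φ₁ sin φ₂ + cos φ₁ cos φ₂ cos Δλ = (-0.2368)(0.3502) + (0.9715)(0.9367)(-0.6574) = -0.68117,
so c = arccos(-0.68117) = 2.32015 rad.
Distance = R·c = 6378.14 × 2.3202 ≈ 14798 km.

14798 km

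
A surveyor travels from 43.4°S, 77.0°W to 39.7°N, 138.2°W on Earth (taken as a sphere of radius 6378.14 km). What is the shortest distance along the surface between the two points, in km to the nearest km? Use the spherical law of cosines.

11106 km

Let φ₁ = -0.7575 rad, φ₂ = 0.6929 rad, and Δλ = -1.0681 rad.
cos c = sin φ₁ sin φ₂ + cos φ₁ cos φ₂ cos Δλ = (-0.6871)(0.6388) + (0.7266)(0.7694)(0.4818) = -0.16958,
so c = arccos(-0.16958) = 1.74120 rad.
Distance = R·c = 6378.14 × 1.7412 ≈ 11106 km.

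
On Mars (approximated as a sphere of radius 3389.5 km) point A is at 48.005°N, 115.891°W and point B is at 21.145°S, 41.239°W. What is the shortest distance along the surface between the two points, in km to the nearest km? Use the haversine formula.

5674 km

In radians: φ₁ = 0.8378, φ₂ = -0.3690, Δλ = 74.652° = 1.3029 rad.
Haversine: a = sin²(Δφ/2) + cos φ₁ cos φ₂ sin²(Δλ/2) = 0.3220 + (0.6691)(0.9327)(0.3677) = 0.55146.
Central angle c = 2·arcsin(√a) = 1.67391 rad.
Distance = R·c = 3389.5 × 1.6739 ≈ 5674 km.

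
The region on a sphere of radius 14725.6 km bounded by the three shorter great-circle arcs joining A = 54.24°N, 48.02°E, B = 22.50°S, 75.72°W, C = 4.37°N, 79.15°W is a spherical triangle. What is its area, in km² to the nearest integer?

110022552 km²

Side lengths (central angles): a = 0.4726, b = 1.8653, c = 2.2274 rad; semiperimeter s = 2.2826.
By l'Huilier's theorem, tan(E/4) = √[tan(s/2) tan((s−a)/2) tan((s−b)/2) tan((s−c)/2)], giving spherical excess E = 0.5074 rad.
Area = E·R² = 0.5074 × (14725.6)² ≈ 110022552 km².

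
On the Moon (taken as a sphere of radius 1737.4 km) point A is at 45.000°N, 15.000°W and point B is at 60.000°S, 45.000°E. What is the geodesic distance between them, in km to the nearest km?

In radians: φ₁ = 0.7854, φ₂ = -1.0472, Δλ = 60.000° = 1.0472 rad.
cos c = sin φ₁ sin φ₂ + cos φ₁ cos φ₂ cos Δλ = (0.7071)(-0.8660) + (0.7071)(0.5000)(0.5000) = -0.43560,
so c = arccos(-0.43560) = 2.02150 rad.
Distance = R·c = 1737.4 × 2.0215 ≈ 3512 km.

3512 km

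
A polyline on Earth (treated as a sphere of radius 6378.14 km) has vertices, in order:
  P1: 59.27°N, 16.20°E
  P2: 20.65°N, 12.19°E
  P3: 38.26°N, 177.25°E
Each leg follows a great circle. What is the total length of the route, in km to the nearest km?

17607 km

Leg P1→P2: central angle 0.6759 rad, distance 4311.1 km.
Leg P2→P3: central angle 2.0847 rad, distance 13296.3 km.
Total: 4311.1 + 13296.3 ≈ 17607 km.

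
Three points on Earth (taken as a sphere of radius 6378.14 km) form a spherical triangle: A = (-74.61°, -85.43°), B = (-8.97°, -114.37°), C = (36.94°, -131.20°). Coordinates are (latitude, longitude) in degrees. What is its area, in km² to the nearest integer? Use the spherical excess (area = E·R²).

Side lengths (central angles): a = 0.8473, b = 2.0169, c = 1.1813 rad; semiperimeter s = 2.0228.
By l'Huilier's theorem, tan(E/4) = √[tan(s/2) tan((s−a)/2) tan((s−b)/2) tan((s−c)/2)], giving spherical excess E = 0.1493 rad.
Area = E·R² = 0.1493 × (6378.14)² ≈ 6075011 km².

6075011 km²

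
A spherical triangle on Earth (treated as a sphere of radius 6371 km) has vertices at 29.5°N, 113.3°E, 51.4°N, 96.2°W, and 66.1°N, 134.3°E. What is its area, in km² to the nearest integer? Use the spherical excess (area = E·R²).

Side lengths (central angles): a = 0.9840, b = 0.6771, c = 1.6587 rad; semiperimeter s = 1.6599.
By l'Huilier's theorem, tan(E/4) = √[tan(s/2) tan((s−a)/2) tan((s−b)/2) tan((s−c)/2)], giving spherical excess E = 0.0442 rad.
Area = E·R² = 0.0442 × (6371)² ≈ 1795090 km².

1795090 km²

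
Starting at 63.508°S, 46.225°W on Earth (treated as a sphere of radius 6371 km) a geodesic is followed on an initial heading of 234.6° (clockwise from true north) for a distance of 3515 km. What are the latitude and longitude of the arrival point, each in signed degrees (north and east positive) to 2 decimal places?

Angular distance δ = d/R = 3515/6371 = 0.55172 rad; initial bearing θ = 4.0945 rad.
sin φ₂ = sin φ₁ cos δ + cos φ₁ sin δ cos θ = (-0.8950)(0.8516) + (0.4461)(0.5242)(-0.5793) = -0.8976, so φ₂ = -63.85°.
Δλ = atan2(sin θ sin δ cos φ₁, cos δ − sin φ₁ sin φ₂) = atan2(-0.1906, 0.0482) = -75.797°.
λ₂ = -46.225° − 75.797° = -122.02°.

-63.85°, -122.02°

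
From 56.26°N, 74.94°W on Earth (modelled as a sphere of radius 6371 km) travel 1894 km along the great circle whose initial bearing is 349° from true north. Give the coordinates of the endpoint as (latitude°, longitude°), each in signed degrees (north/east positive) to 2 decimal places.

Angular distance δ = d/R = 1894/6371 = 0.29728 rad; initial bearing θ = 6.0912 rad.
sin φ₂ = sin φ₁ cos δ + cos φ₁ sin δ cos θ = (0.8316)(0.9561) + (0.5554)(0.2929)(0.9816) = 0.9548, so φ₂ = 72.71°.
Δλ = atan2(sin θ sin δ cos φ₁, cos δ − sin φ₁ sin φ₂) = atan2(-0.0310, 0.1622) = -10.838°.
λ₂ = -74.940° − 10.838° = -85.78°.

72.71°, -85.78°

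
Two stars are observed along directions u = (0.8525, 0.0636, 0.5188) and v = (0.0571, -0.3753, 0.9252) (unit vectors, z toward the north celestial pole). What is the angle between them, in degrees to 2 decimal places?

u·v = 0.5048; |u| = 1.0000, |v| = 1.0001.
cos θ = (u·v)/(|u||v|) = 0.5048, so θ = 59.68°.

59.68°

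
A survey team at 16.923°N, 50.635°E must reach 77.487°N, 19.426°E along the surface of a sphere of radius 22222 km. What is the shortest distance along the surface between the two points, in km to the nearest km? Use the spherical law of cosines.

24248 km

In radians: φ₁ = 0.2954, φ₂ = 1.3524, Δλ = -31.209° = -0.5447 rad.
cos c = sin φ₁ sin φ₂ + cos φ₁ cos φ₂ cos Δλ = (0.2911)(0.9762) + (0.9567)(0.2167)(0.8553) = 0.46145,
so c = arccos(0.46145) = 1.09116 rad.
Distance = R·c = 22222 × 1.0912 ≈ 24248 km.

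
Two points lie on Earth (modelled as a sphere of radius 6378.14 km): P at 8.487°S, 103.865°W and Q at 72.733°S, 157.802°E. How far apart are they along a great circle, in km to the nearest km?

Let φ₁ = -0.1481 rad, φ₂ = -1.2694 rad, and Δλ = -1.7162 rad.
cos c = sin φ₁ sin φ₂ + cos φ₁ cos φ₂ cos Δλ = (-0.1476)(-0.9549) + (0.9890)(0.2968)(-0.1449) = 0.09839,
so c = arccos(0.09839) = 1.47225 rad.
Distance = R·c = 6378.14 × 1.4722 ≈ 9390 km.

9390 km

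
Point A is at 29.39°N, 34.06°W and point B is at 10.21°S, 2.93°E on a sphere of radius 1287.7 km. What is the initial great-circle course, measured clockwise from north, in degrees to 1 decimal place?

132.4°

Δλ = 36.990° = 0.6456 rad.
y = sin Δλ · cos φ₂ = (0.6017)(0.9842) = 0.5921
x = cos φ₁ sin φ₂ − sin φ₁ cos φ₂ cos Δλ = (0.8713)(-0.1773) − (0.4908)(0.9842)(0.7987) = -0.5402
θ = atan2(y, x) = 132.37°, so the bearing is 132.4°.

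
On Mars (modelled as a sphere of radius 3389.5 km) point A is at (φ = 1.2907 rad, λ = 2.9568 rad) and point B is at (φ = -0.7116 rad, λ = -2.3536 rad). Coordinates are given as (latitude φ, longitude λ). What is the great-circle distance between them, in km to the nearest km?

With latitudes φ₁ = 73.952°, φ₂ = -40.772° and longitude difference Δλ = 55.736°:
cos c = sin φ₁ sin φ₂ + cos φ₁ cos φ₂ cos Δλ = (0.9610)(-0.6530) + (0.2764)(0.7573)(0.5630) = -0.50973,
so c = arccos(-0.50973) = 2.10566 rad.
Distance = R·c = 3389.5 × 2.1057 ≈ 7137 km.

7137 km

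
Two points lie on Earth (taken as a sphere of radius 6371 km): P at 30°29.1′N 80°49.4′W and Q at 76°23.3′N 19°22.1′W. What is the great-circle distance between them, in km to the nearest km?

5987 km

Let φ₁ = 0.5321 rad, φ₂ = 1.3332 rad, and Δλ = 1.0726 rad.
cos c = sin φ₁ sin φ₂ + cos φ₁ cos φ₂ cos Δλ = (0.5073)(0.9719) + (0.8618)(0.2353)(0.4778) = 0.58998,
so c = arccos(0.58998) = 0.93977 rad.
Distance = R·c = 6371 × 0.9398 ≈ 5987 km.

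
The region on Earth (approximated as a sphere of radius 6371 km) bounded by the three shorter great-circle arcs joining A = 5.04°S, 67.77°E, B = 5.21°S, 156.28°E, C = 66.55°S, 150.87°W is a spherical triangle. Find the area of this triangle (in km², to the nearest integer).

55349130 km²

Side lengths (central angles): a = 1.2423, b = 1.8019, c = 1.5370 rad; semiperimeter s = 2.2906.
By l'Huilier's theorem, tan(E/4) = √[tan(s/2) tan((s−a)/2) tan((s−b)/2) tan((s−c)/2)], giving spherical excess E = 1.3636 rad.
Area = E·R² = 1.3636 × (6371)² ≈ 55349130 km².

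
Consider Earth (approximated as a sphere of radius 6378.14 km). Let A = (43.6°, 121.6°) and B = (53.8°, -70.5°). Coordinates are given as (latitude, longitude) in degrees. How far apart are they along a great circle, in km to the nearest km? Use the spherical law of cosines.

With latitudes φ₁ = 43.600°, φ₂ = 53.800° and longitude difference Δλ = 167.900°:
cos c = sin φ₁ sin φ₂ + cos φ₁ cos φ₂ cos Δλ = (0.6896)(0.8070) + (0.7242)(0.5906)(-0.9778) = 0.13830,
so c = arccos(0.13830) = 1.43205 rad.
Distance = R·c = 6378.14 × 1.4321 ≈ 9134 km.

9134 km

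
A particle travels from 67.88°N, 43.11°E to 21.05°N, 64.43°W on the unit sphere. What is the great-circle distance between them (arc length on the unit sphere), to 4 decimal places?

Let φ₁ = 1.1847 rad, φ₂ = 0.3674 rad, and Δλ = -1.8769 rad.
Haversine: a = sin²(Δφ/2) + cos φ₁ cos φ₂ sin²(Δλ/2) = 0.1579 + (0.3765)(0.9333)(0.6507) = 0.38658.
Central angle c = 2·arcsin(√a) = 1.34197 rad.
On the unit sphere the arc length equals the central angle: 1.3420.

1.3420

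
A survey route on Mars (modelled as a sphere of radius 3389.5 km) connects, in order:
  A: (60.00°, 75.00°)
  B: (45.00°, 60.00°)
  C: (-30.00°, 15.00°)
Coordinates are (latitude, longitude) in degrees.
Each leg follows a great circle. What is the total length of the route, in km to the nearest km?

Leg A→B: central angle 0.3049 rad, distance 1033.4 km.
Leg B→C: central angle 1.4913 rad, distance 5054.6 km.
Total: 1033.4 + 5054.6 ≈ 6088 km.

6088 km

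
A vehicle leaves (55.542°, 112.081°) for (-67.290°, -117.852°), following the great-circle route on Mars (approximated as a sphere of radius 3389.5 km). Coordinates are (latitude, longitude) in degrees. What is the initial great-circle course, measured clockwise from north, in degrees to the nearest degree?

Δλ = 130.067° = 2.2701 rad.
y = sin Δλ · cos φ₂ = (0.7653)(0.3861) = 0.2955
x = cos φ₁ sin φ₂ − sin φ₁ cos φ₂ cos Δλ = (0.5658)(-0.9225) − (0.8245)(0.3861)(-0.6437) = -0.3170
θ = atan2(y, x) = 137.02°, so the bearing is 137°.

137°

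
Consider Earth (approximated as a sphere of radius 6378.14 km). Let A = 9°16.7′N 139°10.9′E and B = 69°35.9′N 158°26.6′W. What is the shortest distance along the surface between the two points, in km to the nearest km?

8004 km

With latitudes φ₁ = 9.278°, φ₂ = 69.598° and longitude difference Δλ = 62.375°:
cos c = sin φ₁ sin φ₂ + cos φ₁ cos φ₂ cos Δλ = (0.1612)(0.9373) + (0.9869)(0.3486)(0.4637) = 0.31064,
so c = arccos(0.31064) = 1.25493 rad.
Distance = R·c = 6378.14 × 1.2549 ≈ 8004 km.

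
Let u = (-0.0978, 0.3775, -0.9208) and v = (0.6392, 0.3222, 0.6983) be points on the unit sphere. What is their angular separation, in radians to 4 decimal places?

2.1943 rad

u·v = -0.5839; |u| = 1.0000, |v| = 1.0000.
cos θ = (u·v)/(|u||v|) = -0.5839, so θ = 2.1943 rad.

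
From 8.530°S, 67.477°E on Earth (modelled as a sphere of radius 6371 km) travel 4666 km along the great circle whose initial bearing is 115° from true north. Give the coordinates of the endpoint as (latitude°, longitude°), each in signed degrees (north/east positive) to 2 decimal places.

Angular distance δ = d/R = 4666/6371 = 0.73238 rad; initial bearing θ = 2.0071 rad.
sin φ₂ = sin φ₁ cos δ + cos φ₁ sin δ cos θ = (-0.1483)(0.7436) + (0.9889)(0.6686)(-0.4226) = -0.3897, so φ₂ = -22.94°.
Δλ = atan2(sin θ sin δ cos φ₁, cos δ − sin φ₁ sin φ₂) = atan2(0.5993, 0.6858) = 41.150°.
λ₂ = 67.477° + 41.150° = 108.63°.

-22.94°, 108.63°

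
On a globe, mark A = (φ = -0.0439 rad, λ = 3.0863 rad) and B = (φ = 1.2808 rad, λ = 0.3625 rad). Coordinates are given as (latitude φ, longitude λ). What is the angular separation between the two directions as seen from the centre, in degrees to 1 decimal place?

Let φ₁ = -0.0439 rad, φ₂ = 1.2808 rad, and Δλ = -2.7238 rad.
cos c = sin φ₁ sin φ₂ + cos φ₁ cos φ₂ cos Δλ = (-0.0439)(0.9582) + (0.9990)(0.2859)(-0.9140) = -0.30315,
so c = arccos(-0.30315) = 1.87880 rad.
So the angular separation is 107.6°.

107.6°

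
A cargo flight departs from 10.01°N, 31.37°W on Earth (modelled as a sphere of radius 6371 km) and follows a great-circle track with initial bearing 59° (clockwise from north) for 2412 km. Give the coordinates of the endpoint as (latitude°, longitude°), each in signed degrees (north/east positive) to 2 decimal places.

20.42°, -11.61°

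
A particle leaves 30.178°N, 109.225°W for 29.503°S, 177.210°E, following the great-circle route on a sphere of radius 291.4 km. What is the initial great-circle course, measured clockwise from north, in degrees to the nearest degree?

237°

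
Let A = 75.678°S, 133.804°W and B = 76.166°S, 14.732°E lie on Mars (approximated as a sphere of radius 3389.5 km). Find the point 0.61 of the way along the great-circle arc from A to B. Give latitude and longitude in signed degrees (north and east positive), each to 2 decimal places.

The central angle between A and B is δ = 0.4727 rad.
With f = 0.61, the slerp weights are sin((1−f)δ)/sin δ = 0.4026 and sin(fδ)/sin δ = 0.6246.
Weighted sum of the unit vectors: (0.4026)·(-0.1712,-0.1785,-0.9689) + (0.6246)·(0.2312,0.0608,-0.9710) = (0.0755, -0.0339, -0.9966).
Converting back: φ = atan2(z, √(x²+y²)) = -85.25°, λ = atan2(y, x) = -24.18°.

-85.25°, -24.18°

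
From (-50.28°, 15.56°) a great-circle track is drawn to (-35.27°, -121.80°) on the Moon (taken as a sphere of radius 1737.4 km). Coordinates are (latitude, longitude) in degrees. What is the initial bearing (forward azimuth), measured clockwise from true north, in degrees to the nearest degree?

Δλ = -137.360° = -2.3974 rad.
y = sin Δλ · cos φ₂ = (-0.6774)(0.8164) = -0.5530
x = cos φ₁ sin φ₂ − sin φ₁ cos φ₂ cos Δλ = (0.6390)(-0.5774) − (-0.7692)(0.8164)(-0.7356) = -0.8310
θ = atan2(y, x) = -146.35°; adding 360° gives 214°.

214°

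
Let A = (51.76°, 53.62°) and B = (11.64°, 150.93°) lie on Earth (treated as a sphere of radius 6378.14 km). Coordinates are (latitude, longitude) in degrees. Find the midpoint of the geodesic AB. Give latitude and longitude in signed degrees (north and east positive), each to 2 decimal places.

42.17°, 116.65°

Central angle δ = 1.4894 rad. Interpolating on the sphere with fraction f = 0.5:
P = [sin((1−f)δ)·A + sin(fδ)·B] / sin δ = 0.6800·A + 0.6800·B in Cartesian coordinates,
giving P = (-0.3325, 0.6625, 0.6713), i.e. latitude 42.17°, longitude 116.65°.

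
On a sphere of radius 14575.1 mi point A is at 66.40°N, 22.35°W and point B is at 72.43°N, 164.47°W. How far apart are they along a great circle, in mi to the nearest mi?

Let φ₁ = 1.1589 rad, φ₂ = 1.2641 rad, and Δλ = -2.4805 rad.
Haversine: a = sin²(Δφ/2) + cos φ₁ cos φ₂ sin²(Δλ/2) = 0.0028 + (0.4003)(0.3019)(0.8946) = 0.11089.
Central angle c = 2·arcsin(√a) = 0.67896 rad.
Distance = R·c = 14575.1 × 0.6790 ≈ 9896 mi.

9896 mi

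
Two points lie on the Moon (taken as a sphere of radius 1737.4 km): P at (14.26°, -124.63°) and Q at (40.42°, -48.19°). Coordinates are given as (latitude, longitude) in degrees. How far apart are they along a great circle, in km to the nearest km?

2140 km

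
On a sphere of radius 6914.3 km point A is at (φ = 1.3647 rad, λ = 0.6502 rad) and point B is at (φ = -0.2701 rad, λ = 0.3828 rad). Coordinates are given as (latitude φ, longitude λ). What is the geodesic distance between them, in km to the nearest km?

Let φ₁ = 1.3647 rad, φ₂ = -0.2701 rad, and Δλ = -0.2674 rad.
cos c = sin φ₁ sin φ₂ + cos φ₁ cos φ₂ cos Δλ = (0.9788)(-0.2668) + (0.2046)(0.9637)(0.9645) = -0.07097,
so c = arccos(-0.07097) = 1.64183 rad.
Distance = R·c = 6914.3 × 1.6418 ≈ 11352 km.

11352 km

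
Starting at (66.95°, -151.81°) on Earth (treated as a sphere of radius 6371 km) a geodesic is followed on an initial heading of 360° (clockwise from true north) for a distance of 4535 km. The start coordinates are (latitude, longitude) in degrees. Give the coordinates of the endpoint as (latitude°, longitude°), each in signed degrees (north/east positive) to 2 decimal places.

Angular distance δ = d/R = 4535/6371 = 0.71182 rad; initial bearing θ = 6.2832 rad.
sin φ₂ = sin φ₁ cos δ + cos φ₁ sin δ cos θ = (0.9202)(0.7572) + (0.3915)(0.6532)(1.0000) = 0.9525, so φ₂ = 72.27°.
Δλ = atan2(sin θ sin δ cos φ₁, cos δ − sin φ₁ sin φ₂) = atan2(-0.0000, -0.1193) = -180.000°.
λ₂ = -151.810° − 180.000° = -331.81° → 28.19° after wrapping to (−180°, 180°].

72.27°, 28.19°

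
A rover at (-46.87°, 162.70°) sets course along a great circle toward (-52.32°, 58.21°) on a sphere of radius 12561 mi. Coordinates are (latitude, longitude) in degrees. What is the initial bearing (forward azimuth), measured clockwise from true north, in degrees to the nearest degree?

222°

Δλ = -104.490° = -1.8237 rad.
y = sin Δλ · cos φ₂ = (-0.9682)(0.6113) = -0.5918
x = cos φ₁ sin φ₂ − sin φ₁ cos φ₂ cos Δλ = (0.6837)(-0.7914) − (-0.7298)(0.6113)(-0.2502) = -0.6527
θ = atan2(y, x) = -137.80°; adding 360° gives 222°.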